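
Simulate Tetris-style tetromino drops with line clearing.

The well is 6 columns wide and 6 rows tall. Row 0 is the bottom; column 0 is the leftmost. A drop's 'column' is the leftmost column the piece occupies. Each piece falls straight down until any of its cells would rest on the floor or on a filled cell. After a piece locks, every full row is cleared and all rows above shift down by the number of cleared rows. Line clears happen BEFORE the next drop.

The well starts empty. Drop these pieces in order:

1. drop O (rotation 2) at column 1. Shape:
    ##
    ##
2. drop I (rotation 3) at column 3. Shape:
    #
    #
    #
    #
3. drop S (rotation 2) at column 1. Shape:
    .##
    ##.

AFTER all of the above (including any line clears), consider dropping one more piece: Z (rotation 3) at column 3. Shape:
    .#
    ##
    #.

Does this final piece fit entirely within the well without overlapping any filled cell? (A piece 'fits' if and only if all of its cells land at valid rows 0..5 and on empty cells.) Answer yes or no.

Answer: no

Derivation:
Drop 1: O rot2 at col 1 lands with bottom-row=0; cleared 0 line(s) (total 0); column heights now [0 2 2 0 0 0], max=2
Drop 2: I rot3 at col 3 lands with bottom-row=0; cleared 0 line(s) (total 0); column heights now [0 2 2 4 0 0], max=4
Drop 3: S rot2 at col 1 lands with bottom-row=3; cleared 0 line(s) (total 0); column heights now [0 4 5 5 0 0], max=5
Test piece Z rot3 at col 3 (width 2): heights before test = [0 4 5 5 0 0]; fits = False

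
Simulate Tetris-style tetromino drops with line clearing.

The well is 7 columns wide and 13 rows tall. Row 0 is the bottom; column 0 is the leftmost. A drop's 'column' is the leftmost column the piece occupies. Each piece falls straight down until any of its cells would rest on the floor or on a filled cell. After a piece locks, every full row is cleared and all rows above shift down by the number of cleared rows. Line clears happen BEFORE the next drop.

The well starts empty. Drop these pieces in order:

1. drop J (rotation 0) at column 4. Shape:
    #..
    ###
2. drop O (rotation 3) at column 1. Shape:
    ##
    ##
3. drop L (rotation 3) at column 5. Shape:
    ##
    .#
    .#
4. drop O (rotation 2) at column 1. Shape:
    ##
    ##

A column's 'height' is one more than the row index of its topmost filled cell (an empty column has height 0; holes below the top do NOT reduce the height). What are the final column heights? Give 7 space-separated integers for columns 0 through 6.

Answer: 0 4 4 0 2 4 4

Derivation:
Drop 1: J rot0 at col 4 lands with bottom-row=0; cleared 0 line(s) (total 0); column heights now [0 0 0 0 2 1 1], max=2
Drop 2: O rot3 at col 1 lands with bottom-row=0; cleared 0 line(s) (total 0); column heights now [0 2 2 0 2 1 1], max=2
Drop 3: L rot3 at col 5 lands with bottom-row=1; cleared 0 line(s) (total 0); column heights now [0 2 2 0 2 4 4], max=4
Drop 4: O rot2 at col 1 lands with bottom-row=2; cleared 0 line(s) (total 0); column heights now [0 4 4 0 2 4 4], max=4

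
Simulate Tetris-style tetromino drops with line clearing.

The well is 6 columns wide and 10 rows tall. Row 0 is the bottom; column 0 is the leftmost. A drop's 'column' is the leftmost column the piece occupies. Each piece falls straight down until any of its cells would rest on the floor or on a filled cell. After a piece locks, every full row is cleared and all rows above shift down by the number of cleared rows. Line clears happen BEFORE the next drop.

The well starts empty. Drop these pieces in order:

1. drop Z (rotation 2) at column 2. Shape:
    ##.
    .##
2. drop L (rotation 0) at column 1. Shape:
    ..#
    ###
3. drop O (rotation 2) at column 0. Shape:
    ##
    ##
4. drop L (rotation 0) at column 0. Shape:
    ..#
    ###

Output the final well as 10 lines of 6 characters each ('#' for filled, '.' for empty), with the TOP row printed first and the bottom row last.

Drop 1: Z rot2 at col 2 lands with bottom-row=0; cleared 0 line(s) (total 0); column heights now [0 0 2 2 1 0], max=2
Drop 2: L rot0 at col 1 lands with bottom-row=2; cleared 0 line(s) (total 0); column heights now [0 3 3 4 1 0], max=4
Drop 3: O rot2 at col 0 lands with bottom-row=3; cleared 0 line(s) (total 0); column heights now [5 5 3 4 1 0], max=5
Drop 4: L rot0 at col 0 lands with bottom-row=5; cleared 0 line(s) (total 0); column heights now [6 6 7 4 1 0], max=7

Answer: ......
......
......
..#...
###...
##....
##.#..
.###..
..##..
...##.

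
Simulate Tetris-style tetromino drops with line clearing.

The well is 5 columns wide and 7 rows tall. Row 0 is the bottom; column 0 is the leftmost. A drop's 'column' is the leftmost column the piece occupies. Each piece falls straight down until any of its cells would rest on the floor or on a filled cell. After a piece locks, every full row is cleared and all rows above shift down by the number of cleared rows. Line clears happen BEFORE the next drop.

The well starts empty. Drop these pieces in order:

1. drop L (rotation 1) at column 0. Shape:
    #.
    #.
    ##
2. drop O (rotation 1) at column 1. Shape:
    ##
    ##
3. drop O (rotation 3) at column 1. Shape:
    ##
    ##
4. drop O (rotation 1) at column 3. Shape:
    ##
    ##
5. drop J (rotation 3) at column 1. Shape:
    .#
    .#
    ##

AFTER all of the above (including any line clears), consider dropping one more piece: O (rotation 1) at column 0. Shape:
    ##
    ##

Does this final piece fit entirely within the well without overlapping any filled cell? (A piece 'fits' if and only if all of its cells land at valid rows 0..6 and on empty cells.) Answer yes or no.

Drop 1: L rot1 at col 0 lands with bottom-row=0; cleared 0 line(s) (total 0); column heights now [3 1 0 0 0], max=3
Drop 2: O rot1 at col 1 lands with bottom-row=1; cleared 0 line(s) (total 0); column heights now [3 3 3 0 0], max=3
Drop 3: O rot3 at col 1 lands with bottom-row=3; cleared 0 line(s) (total 0); column heights now [3 5 5 0 0], max=5
Drop 4: O rot1 at col 3 lands with bottom-row=0; cleared 1 line(s) (total 1); column heights now [2 4 4 1 1], max=4
Drop 5: J rot3 at col 1 lands with bottom-row=4; cleared 0 line(s) (total 1); column heights now [2 5 7 1 1], max=7
Test piece O rot1 at col 0 (width 2): heights before test = [2 5 7 1 1]; fits = True

Answer: yes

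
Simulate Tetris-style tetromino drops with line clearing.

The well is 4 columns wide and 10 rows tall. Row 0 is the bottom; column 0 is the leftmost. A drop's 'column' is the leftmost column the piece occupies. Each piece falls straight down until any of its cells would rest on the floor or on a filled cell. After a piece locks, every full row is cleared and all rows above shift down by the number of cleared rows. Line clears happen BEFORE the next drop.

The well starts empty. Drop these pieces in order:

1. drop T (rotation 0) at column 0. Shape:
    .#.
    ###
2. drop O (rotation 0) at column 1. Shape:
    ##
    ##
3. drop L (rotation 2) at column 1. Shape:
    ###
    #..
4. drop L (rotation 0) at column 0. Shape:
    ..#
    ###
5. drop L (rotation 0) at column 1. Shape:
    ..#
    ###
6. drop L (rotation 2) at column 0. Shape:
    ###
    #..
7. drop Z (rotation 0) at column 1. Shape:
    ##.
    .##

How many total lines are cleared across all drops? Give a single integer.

Answer: 2

Derivation:
Drop 1: T rot0 at col 0 lands with bottom-row=0; cleared 0 line(s) (total 0); column heights now [1 2 1 0], max=2
Drop 2: O rot0 at col 1 lands with bottom-row=2; cleared 0 line(s) (total 0); column heights now [1 4 4 0], max=4
Drop 3: L rot2 at col 1 lands with bottom-row=4; cleared 0 line(s) (total 0); column heights now [1 6 6 6], max=6
Drop 4: L rot0 at col 0 lands with bottom-row=6; cleared 0 line(s) (total 0); column heights now [7 7 8 6], max=8
Drop 5: L rot0 at col 1 lands with bottom-row=8; cleared 0 line(s) (total 0); column heights now [7 9 9 10], max=10
Drop 6: L rot2 at col 0 lands with bottom-row=8; cleared 2 line(s) (total 2); column heights now [7 7 8 6], max=8
Drop 7: Z rot0 at col 1 lands with bottom-row=8; cleared 0 line(s) (total 2); column heights now [7 10 10 9], max=10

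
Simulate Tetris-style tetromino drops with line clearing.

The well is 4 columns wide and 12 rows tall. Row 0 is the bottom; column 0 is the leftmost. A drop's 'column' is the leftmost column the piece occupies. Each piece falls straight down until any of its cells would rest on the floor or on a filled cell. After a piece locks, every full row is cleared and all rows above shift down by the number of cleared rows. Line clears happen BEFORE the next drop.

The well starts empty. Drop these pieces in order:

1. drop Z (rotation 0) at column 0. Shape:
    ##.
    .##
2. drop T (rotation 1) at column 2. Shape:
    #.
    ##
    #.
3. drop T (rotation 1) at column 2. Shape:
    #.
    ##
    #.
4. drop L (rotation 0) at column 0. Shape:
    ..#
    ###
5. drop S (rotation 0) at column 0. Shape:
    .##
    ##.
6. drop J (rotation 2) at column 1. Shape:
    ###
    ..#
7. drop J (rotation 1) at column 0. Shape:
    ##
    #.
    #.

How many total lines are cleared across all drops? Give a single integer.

Answer: 2

Derivation:
Drop 1: Z rot0 at col 0 lands with bottom-row=0; cleared 0 line(s) (total 0); column heights now [2 2 1 0], max=2
Drop 2: T rot1 at col 2 lands with bottom-row=1; cleared 0 line(s) (total 0); column heights now [2 2 4 3], max=4
Drop 3: T rot1 at col 2 lands with bottom-row=4; cleared 0 line(s) (total 0); column heights now [2 2 7 6], max=7
Drop 4: L rot0 at col 0 lands with bottom-row=7; cleared 0 line(s) (total 0); column heights now [8 8 9 6], max=9
Drop 5: S rot0 at col 0 lands with bottom-row=8; cleared 0 line(s) (total 0); column heights now [9 10 10 6], max=10
Drop 6: J rot2 at col 1 lands with bottom-row=9; cleared 0 line(s) (total 0); column heights now [9 11 11 11], max=11
Drop 7: J rot1 at col 0 lands with bottom-row=9; cleared 2 line(s) (total 2); column heights now [10 10 9 6], max=10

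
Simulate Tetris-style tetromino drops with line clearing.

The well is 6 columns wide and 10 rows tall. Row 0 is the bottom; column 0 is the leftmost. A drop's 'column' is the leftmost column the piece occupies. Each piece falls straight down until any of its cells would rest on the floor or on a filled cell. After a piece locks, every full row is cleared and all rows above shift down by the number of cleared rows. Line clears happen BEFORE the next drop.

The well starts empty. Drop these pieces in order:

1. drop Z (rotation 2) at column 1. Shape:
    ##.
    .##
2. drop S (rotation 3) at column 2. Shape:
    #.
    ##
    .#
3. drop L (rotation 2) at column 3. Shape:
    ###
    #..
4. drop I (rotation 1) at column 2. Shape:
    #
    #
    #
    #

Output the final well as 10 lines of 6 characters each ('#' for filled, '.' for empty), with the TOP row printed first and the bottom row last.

Answer: ......
......
..#...
..#...
..#...
..####
..##..
..##..
.###..
..##..

Derivation:
Drop 1: Z rot2 at col 1 lands with bottom-row=0; cleared 0 line(s) (total 0); column heights now [0 2 2 1 0 0], max=2
Drop 2: S rot3 at col 2 lands with bottom-row=1; cleared 0 line(s) (total 0); column heights now [0 2 4 3 0 0], max=4
Drop 3: L rot2 at col 3 lands with bottom-row=3; cleared 0 line(s) (total 0); column heights now [0 2 4 5 5 5], max=5
Drop 4: I rot1 at col 2 lands with bottom-row=4; cleared 0 line(s) (total 0); column heights now [0 2 8 5 5 5], max=8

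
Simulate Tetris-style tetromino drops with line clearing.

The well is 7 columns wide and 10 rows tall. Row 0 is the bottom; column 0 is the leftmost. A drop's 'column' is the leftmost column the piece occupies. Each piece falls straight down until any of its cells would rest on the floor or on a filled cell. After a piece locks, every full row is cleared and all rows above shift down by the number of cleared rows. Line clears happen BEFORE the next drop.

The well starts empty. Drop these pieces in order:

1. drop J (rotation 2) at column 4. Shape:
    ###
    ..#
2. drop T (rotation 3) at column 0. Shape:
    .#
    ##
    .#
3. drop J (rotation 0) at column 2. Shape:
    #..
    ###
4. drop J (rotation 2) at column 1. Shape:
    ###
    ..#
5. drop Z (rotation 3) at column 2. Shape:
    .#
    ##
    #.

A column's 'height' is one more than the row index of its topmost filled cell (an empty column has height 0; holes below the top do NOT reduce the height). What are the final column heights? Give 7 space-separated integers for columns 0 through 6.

Answer: 2 5 7 8 3 2 2

Derivation:
Drop 1: J rot2 at col 4 lands with bottom-row=0; cleared 0 line(s) (total 0); column heights now [0 0 0 0 2 2 2], max=2
Drop 2: T rot3 at col 0 lands with bottom-row=0; cleared 0 line(s) (total 0); column heights now [2 3 0 0 2 2 2], max=3
Drop 3: J rot0 at col 2 lands with bottom-row=2; cleared 0 line(s) (total 0); column heights now [2 3 4 3 3 2 2], max=4
Drop 4: J rot2 at col 1 lands with bottom-row=3; cleared 0 line(s) (total 0); column heights now [2 5 5 5 3 2 2], max=5
Drop 5: Z rot3 at col 2 lands with bottom-row=5; cleared 0 line(s) (total 0); column heights now [2 5 7 8 3 2 2], max=8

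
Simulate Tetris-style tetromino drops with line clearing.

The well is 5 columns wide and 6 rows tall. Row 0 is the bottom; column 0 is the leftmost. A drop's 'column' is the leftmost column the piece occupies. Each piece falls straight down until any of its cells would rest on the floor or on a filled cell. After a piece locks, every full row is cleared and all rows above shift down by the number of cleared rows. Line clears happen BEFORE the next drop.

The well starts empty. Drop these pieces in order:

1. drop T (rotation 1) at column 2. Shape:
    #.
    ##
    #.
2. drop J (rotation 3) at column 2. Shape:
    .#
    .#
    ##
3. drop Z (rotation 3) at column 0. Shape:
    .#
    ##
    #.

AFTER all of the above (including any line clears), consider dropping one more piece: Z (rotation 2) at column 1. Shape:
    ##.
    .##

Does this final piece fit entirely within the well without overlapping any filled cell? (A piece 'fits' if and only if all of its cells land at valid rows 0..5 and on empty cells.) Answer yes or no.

Answer: no

Derivation:
Drop 1: T rot1 at col 2 lands with bottom-row=0; cleared 0 line(s) (total 0); column heights now [0 0 3 2 0], max=3
Drop 2: J rot3 at col 2 lands with bottom-row=3; cleared 0 line(s) (total 0); column heights now [0 0 4 6 0], max=6
Drop 3: Z rot3 at col 0 lands with bottom-row=0; cleared 0 line(s) (total 0); column heights now [2 3 4 6 0], max=6
Test piece Z rot2 at col 1 (width 3): heights before test = [2 3 4 6 0]; fits = False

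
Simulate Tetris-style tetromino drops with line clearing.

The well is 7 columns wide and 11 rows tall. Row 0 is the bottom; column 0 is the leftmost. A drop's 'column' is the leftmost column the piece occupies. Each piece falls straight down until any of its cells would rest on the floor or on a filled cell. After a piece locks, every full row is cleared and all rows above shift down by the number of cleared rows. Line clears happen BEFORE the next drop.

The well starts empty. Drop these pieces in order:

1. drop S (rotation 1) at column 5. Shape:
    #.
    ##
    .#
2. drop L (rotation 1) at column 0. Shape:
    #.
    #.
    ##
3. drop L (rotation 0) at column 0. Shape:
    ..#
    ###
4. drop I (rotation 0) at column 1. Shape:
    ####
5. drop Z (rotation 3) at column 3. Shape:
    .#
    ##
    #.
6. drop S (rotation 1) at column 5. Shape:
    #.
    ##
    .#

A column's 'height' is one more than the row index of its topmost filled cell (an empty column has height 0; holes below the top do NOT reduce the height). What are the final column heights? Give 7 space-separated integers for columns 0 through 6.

Answer: 4 6 6 8 9 5 4

Derivation:
Drop 1: S rot1 at col 5 lands with bottom-row=0; cleared 0 line(s) (total 0); column heights now [0 0 0 0 0 3 2], max=3
Drop 2: L rot1 at col 0 lands with bottom-row=0; cleared 0 line(s) (total 0); column heights now [3 1 0 0 0 3 2], max=3
Drop 3: L rot0 at col 0 lands with bottom-row=3; cleared 0 line(s) (total 0); column heights now [4 4 5 0 0 3 2], max=5
Drop 4: I rot0 at col 1 lands with bottom-row=5; cleared 0 line(s) (total 0); column heights now [4 6 6 6 6 3 2], max=6
Drop 5: Z rot3 at col 3 lands with bottom-row=6; cleared 0 line(s) (total 0); column heights now [4 6 6 8 9 3 2], max=9
Drop 6: S rot1 at col 5 lands with bottom-row=2; cleared 0 line(s) (total 0); column heights now [4 6 6 8 9 5 4], max=9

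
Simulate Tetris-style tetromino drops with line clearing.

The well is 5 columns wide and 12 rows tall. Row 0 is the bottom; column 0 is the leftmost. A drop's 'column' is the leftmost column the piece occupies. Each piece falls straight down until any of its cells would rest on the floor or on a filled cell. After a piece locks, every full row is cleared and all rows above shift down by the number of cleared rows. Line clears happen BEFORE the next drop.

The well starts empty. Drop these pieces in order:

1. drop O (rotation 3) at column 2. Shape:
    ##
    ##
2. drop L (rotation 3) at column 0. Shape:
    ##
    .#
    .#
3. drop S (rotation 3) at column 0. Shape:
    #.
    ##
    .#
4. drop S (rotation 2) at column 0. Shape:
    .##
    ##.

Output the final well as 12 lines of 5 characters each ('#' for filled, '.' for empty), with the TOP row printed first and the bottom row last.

Drop 1: O rot3 at col 2 lands with bottom-row=0; cleared 0 line(s) (total 0); column heights now [0 0 2 2 0], max=2
Drop 2: L rot3 at col 0 lands with bottom-row=0; cleared 0 line(s) (total 0); column heights now [3 3 2 2 0], max=3
Drop 3: S rot3 at col 0 lands with bottom-row=3; cleared 0 line(s) (total 0); column heights now [6 5 2 2 0], max=6
Drop 4: S rot2 at col 0 lands with bottom-row=6; cleared 0 line(s) (total 0); column heights now [7 8 8 2 0], max=8

Answer: .....
.....
.....
.....
.##..
##...
#....
##...
.#...
##...
.###.
.###.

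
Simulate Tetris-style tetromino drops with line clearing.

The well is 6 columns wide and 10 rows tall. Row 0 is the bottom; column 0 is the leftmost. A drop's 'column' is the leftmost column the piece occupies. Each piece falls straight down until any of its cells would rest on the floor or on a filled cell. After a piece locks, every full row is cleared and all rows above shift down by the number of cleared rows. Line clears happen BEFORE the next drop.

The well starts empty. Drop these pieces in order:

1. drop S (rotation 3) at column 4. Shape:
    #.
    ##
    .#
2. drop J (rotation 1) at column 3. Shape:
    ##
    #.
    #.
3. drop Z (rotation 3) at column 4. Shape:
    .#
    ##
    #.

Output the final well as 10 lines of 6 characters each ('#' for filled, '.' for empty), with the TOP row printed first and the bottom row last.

Drop 1: S rot3 at col 4 lands with bottom-row=0; cleared 0 line(s) (total 0); column heights now [0 0 0 0 3 2], max=3
Drop 2: J rot1 at col 3 lands with bottom-row=1; cleared 0 line(s) (total 0); column heights now [0 0 0 4 4 2], max=4
Drop 3: Z rot3 at col 4 lands with bottom-row=4; cleared 0 line(s) (total 0); column heights now [0 0 0 4 6 7], max=7

Answer: ......
......
......
.....#
....##
....#.
...##.
...##.
...###
.....#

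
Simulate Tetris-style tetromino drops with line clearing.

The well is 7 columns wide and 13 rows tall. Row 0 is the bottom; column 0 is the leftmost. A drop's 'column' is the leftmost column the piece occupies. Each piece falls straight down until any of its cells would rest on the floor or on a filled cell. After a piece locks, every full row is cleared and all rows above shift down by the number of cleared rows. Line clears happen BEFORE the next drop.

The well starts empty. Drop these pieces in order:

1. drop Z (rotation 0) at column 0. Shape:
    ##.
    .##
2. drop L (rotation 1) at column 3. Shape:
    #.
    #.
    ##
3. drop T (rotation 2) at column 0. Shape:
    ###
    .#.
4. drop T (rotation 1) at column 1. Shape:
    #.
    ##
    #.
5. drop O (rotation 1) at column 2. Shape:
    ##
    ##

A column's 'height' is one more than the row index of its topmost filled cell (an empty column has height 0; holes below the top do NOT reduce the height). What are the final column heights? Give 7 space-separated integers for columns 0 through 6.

Answer: 4 7 8 8 1 0 0

Derivation:
Drop 1: Z rot0 at col 0 lands with bottom-row=0; cleared 0 line(s) (total 0); column heights now [2 2 1 0 0 0 0], max=2
Drop 2: L rot1 at col 3 lands with bottom-row=0; cleared 0 line(s) (total 0); column heights now [2 2 1 3 1 0 0], max=3
Drop 3: T rot2 at col 0 lands with bottom-row=2; cleared 0 line(s) (total 0); column heights now [4 4 4 3 1 0 0], max=4
Drop 4: T rot1 at col 1 lands with bottom-row=4; cleared 0 line(s) (total 0); column heights now [4 7 6 3 1 0 0], max=7
Drop 5: O rot1 at col 2 lands with bottom-row=6; cleared 0 line(s) (total 0); column heights now [4 7 8 8 1 0 0], max=8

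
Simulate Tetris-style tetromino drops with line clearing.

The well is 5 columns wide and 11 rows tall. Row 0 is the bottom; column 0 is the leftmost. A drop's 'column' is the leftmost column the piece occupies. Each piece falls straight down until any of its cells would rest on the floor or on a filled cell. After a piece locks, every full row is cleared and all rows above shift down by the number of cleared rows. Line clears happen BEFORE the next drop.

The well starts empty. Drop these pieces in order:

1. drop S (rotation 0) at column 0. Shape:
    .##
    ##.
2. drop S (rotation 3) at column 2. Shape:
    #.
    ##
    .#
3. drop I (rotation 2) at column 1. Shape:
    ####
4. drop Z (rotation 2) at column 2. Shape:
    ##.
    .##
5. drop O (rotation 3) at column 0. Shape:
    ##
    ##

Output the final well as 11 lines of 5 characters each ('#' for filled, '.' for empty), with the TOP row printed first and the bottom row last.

Drop 1: S rot0 at col 0 lands with bottom-row=0; cleared 0 line(s) (total 0); column heights now [1 2 2 0 0], max=2
Drop 2: S rot3 at col 2 lands with bottom-row=1; cleared 0 line(s) (total 0); column heights now [1 2 4 3 0], max=4
Drop 3: I rot2 at col 1 lands with bottom-row=4; cleared 0 line(s) (total 0); column heights now [1 5 5 5 5], max=5
Drop 4: Z rot2 at col 2 lands with bottom-row=5; cleared 0 line(s) (total 0); column heights now [1 5 7 7 6], max=7
Drop 5: O rot3 at col 0 lands with bottom-row=5; cleared 0 line(s) (total 0); column heights now [7 7 7 7 6], max=7

Answer: .....
.....
.....
.....
####.
##.##
.####
..#..
..##.
.###.
##...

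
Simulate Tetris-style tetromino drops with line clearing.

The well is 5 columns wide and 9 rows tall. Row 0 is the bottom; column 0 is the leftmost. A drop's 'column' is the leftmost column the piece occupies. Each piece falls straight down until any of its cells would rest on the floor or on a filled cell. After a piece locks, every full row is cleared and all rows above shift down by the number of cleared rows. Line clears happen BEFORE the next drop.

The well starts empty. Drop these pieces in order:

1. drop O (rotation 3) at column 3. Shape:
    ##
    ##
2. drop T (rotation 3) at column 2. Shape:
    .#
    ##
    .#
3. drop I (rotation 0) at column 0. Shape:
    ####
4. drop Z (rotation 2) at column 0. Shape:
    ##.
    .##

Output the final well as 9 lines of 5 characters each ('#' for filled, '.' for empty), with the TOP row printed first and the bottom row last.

Answer: .....
##...
.##..
####.
...#.
..##.
...#.
...##
...##

Derivation:
Drop 1: O rot3 at col 3 lands with bottom-row=0; cleared 0 line(s) (total 0); column heights now [0 0 0 2 2], max=2
Drop 2: T rot3 at col 2 lands with bottom-row=2; cleared 0 line(s) (total 0); column heights now [0 0 4 5 2], max=5
Drop 3: I rot0 at col 0 lands with bottom-row=5; cleared 0 line(s) (total 0); column heights now [6 6 6 6 2], max=6
Drop 4: Z rot2 at col 0 lands with bottom-row=6; cleared 0 line(s) (total 0); column heights now [8 8 7 6 2], max=8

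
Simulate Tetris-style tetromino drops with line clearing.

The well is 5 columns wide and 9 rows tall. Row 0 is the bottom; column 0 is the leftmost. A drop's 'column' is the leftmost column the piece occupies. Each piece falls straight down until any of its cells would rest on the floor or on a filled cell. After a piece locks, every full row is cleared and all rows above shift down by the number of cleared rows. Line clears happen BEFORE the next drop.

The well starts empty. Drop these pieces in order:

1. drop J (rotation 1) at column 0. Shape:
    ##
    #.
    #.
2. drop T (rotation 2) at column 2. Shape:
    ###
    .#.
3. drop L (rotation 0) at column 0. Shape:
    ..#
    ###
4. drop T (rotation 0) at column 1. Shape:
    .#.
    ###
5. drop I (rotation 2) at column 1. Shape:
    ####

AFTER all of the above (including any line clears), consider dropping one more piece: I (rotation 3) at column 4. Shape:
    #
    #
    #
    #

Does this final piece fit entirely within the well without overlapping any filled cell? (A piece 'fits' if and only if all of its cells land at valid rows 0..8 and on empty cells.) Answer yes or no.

Answer: no

Derivation:
Drop 1: J rot1 at col 0 lands with bottom-row=0; cleared 0 line(s) (total 0); column heights now [3 3 0 0 0], max=3
Drop 2: T rot2 at col 2 lands with bottom-row=0; cleared 0 line(s) (total 0); column heights now [3 3 2 2 2], max=3
Drop 3: L rot0 at col 0 lands with bottom-row=3; cleared 0 line(s) (total 0); column heights now [4 4 5 2 2], max=5
Drop 4: T rot0 at col 1 lands with bottom-row=5; cleared 0 line(s) (total 0); column heights now [4 6 7 6 2], max=7
Drop 5: I rot2 at col 1 lands with bottom-row=7; cleared 0 line(s) (total 0); column heights now [4 8 8 8 8], max=8
Test piece I rot3 at col 4 (width 1): heights before test = [4 8 8 8 8]; fits = False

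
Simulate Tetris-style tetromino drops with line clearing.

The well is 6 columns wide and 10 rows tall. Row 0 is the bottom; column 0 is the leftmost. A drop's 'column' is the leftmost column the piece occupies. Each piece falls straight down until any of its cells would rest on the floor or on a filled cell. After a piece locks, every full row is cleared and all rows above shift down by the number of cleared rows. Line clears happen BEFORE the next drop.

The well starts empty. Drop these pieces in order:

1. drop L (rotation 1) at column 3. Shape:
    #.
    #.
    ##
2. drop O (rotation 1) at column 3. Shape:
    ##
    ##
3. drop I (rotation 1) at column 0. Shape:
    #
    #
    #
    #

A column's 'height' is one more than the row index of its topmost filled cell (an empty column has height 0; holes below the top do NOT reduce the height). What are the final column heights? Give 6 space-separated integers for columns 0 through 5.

Drop 1: L rot1 at col 3 lands with bottom-row=0; cleared 0 line(s) (total 0); column heights now [0 0 0 3 1 0], max=3
Drop 2: O rot1 at col 3 lands with bottom-row=3; cleared 0 line(s) (total 0); column heights now [0 0 0 5 5 0], max=5
Drop 3: I rot1 at col 0 lands with bottom-row=0; cleared 0 line(s) (total 0); column heights now [4 0 0 5 5 0], max=5

Answer: 4 0 0 5 5 0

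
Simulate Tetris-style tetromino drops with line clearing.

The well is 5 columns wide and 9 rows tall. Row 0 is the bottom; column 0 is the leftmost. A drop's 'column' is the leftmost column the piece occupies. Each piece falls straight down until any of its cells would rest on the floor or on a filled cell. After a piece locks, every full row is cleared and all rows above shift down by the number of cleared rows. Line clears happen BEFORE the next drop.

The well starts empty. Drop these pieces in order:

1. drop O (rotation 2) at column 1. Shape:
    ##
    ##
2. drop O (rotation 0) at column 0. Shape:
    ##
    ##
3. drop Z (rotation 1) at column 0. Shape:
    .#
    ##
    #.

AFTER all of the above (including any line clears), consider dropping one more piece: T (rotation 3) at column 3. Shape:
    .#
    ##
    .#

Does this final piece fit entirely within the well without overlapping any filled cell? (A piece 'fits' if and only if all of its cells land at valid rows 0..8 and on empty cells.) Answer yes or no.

Drop 1: O rot2 at col 1 lands with bottom-row=0; cleared 0 line(s) (total 0); column heights now [0 2 2 0 0], max=2
Drop 2: O rot0 at col 0 lands with bottom-row=2; cleared 0 line(s) (total 0); column heights now [4 4 2 0 0], max=4
Drop 3: Z rot1 at col 0 lands with bottom-row=4; cleared 0 line(s) (total 0); column heights now [6 7 2 0 0], max=7
Test piece T rot3 at col 3 (width 2): heights before test = [6 7 2 0 0]; fits = True

Answer: yes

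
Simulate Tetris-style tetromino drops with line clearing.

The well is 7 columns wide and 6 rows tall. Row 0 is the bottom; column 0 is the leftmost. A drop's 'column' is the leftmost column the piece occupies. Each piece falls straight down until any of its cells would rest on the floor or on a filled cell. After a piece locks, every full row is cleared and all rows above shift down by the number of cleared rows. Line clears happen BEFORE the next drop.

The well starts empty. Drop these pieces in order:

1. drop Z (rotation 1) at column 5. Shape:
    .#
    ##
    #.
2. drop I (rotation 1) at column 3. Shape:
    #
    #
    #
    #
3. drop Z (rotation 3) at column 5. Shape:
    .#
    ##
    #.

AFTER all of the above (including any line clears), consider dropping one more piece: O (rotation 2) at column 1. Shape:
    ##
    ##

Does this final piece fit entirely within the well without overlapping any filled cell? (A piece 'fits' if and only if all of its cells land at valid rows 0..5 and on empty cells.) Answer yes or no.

Drop 1: Z rot1 at col 5 lands with bottom-row=0; cleared 0 line(s) (total 0); column heights now [0 0 0 0 0 2 3], max=3
Drop 2: I rot1 at col 3 lands with bottom-row=0; cleared 0 line(s) (total 0); column heights now [0 0 0 4 0 2 3], max=4
Drop 3: Z rot3 at col 5 lands with bottom-row=2; cleared 0 line(s) (total 0); column heights now [0 0 0 4 0 4 5], max=5
Test piece O rot2 at col 1 (width 2): heights before test = [0 0 0 4 0 4 5]; fits = True

Answer: yes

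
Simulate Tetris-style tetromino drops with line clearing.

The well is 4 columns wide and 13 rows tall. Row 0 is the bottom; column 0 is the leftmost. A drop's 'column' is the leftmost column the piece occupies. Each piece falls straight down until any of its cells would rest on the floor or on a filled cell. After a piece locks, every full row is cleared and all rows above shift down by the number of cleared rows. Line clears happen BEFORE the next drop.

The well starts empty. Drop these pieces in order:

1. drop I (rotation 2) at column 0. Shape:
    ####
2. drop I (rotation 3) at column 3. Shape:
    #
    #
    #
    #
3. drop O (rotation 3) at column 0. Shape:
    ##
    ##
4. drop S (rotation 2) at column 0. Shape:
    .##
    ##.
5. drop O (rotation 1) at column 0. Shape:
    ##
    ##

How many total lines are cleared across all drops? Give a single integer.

Answer: 1

Derivation:
Drop 1: I rot2 at col 0 lands with bottom-row=0; cleared 1 line(s) (total 1); column heights now [0 0 0 0], max=0
Drop 2: I rot3 at col 3 lands with bottom-row=0; cleared 0 line(s) (total 1); column heights now [0 0 0 4], max=4
Drop 3: O rot3 at col 0 lands with bottom-row=0; cleared 0 line(s) (total 1); column heights now [2 2 0 4], max=4
Drop 4: S rot2 at col 0 lands with bottom-row=2; cleared 0 line(s) (total 1); column heights now [3 4 4 4], max=4
Drop 5: O rot1 at col 0 lands with bottom-row=4; cleared 0 line(s) (total 1); column heights now [6 6 4 4], max=6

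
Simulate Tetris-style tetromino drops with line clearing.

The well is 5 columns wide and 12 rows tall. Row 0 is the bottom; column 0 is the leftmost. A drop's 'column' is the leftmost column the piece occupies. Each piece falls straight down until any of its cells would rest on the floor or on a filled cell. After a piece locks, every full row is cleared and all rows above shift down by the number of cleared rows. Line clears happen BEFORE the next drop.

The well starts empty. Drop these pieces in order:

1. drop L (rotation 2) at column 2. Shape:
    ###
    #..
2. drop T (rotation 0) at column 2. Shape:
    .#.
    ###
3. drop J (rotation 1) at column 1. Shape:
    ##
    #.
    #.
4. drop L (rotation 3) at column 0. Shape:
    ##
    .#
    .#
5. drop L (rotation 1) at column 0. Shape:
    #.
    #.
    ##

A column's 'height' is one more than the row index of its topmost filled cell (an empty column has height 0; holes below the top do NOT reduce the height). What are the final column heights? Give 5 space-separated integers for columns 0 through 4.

Answer: 10 8 4 4 3

Derivation:
Drop 1: L rot2 at col 2 lands with bottom-row=0; cleared 0 line(s) (total 0); column heights now [0 0 2 2 2], max=2
Drop 2: T rot0 at col 2 lands with bottom-row=2; cleared 0 line(s) (total 0); column heights now [0 0 3 4 3], max=4
Drop 3: J rot1 at col 1 lands with bottom-row=1; cleared 0 line(s) (total 0); column heights now [0 4 4 4 3], max=4
Drop 4: L rot3 at col 0 lands with bottom-row=4; cleared 0 line(s) (total 0); column heights now [7 7 4 4 3], max=7
Drop 5: L rot1 at col 0 lands with bottom-row=7; cleared 0 line(s) (total 0); column heights now [10 8 4 4 3], max=10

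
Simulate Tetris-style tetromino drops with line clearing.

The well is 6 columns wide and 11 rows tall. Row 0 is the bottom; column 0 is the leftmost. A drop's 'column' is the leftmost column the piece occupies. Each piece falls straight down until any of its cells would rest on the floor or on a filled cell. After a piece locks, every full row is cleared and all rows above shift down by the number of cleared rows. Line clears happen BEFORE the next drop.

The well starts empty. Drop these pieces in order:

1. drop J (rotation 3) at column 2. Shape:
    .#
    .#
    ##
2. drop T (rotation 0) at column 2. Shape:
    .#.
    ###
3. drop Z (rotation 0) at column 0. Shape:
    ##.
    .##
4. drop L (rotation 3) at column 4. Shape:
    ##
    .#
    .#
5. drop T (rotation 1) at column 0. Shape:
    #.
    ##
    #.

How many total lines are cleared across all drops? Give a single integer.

Answer: 0

Derivation:
Drop 1: J rot3 at col 2 lands with bottom-row=0; cleared 0 line(s) (total 0); column heights now [0 0 1 3 0 0], max=3
Drop 2: T rot0 at col 2 lands with bottom-row=3; cleared 0 line(s) (total 0); column heights now [0 0 4 5 4 0], max=5
Drop 3: Z rot0 at col 0 lands with bottom-row=4; cleared 0 line(s) (total 0); column heights now [6 6 5 5 4 0], max=6
Drop 4: L rot3 at col 4 lands with bottom-row=2; cleared 0 line(s) (total 0); column heights now [6 6 5 5 5 5], max=6
Drop 5: T rot1 at col 0 lands with bottom-row=6; cleared 0 line(s) (total 0); column heights now [9 8 5 5 5 5], max=9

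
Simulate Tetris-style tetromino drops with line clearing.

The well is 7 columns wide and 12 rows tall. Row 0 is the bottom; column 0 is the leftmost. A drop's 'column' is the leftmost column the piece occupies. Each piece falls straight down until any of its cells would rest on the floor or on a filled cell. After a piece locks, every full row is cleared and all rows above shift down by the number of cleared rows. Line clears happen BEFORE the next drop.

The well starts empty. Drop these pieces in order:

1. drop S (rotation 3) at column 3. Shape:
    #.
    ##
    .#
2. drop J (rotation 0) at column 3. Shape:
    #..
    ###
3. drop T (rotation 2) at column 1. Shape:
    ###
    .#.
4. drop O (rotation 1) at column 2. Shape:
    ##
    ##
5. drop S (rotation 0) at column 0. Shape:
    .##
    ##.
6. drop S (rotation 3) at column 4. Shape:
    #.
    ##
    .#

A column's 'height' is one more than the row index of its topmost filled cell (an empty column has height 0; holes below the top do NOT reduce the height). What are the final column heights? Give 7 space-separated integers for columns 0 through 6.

Drop 1: S rot3 at col 3 lands with bottom-row=0; cleared 0 line(s) (total 0); column heights now [0 0 0 3 2 0 0], max=3
Drop 2: J rot0 at col 3 lands with bottom-row=3; cleared 0 line(s) (total 0); column heights now [0 0 0 5 4 4 0], max=5
Drop 3: T rot2 at col 1 lands with bottom-row=4; cleared 0 line(s) (total 0); column heights now [0 6 6 6 4 4 0], max=6
Drop 4: O rot1 at col 2 lands with bottom-row=6; cleared 0 line(s) (total 0); column heights now [0 6 8 8 4 4 0], max=8
Drop 5: S rot0 at col 0 lands with bottom-row=7; cleared 0 line(s) (total 0); column heights now [8 9 9 8 4 4 0], max=9
Drop 6: S rot3 at col 4 lands with bottom-row=4; cleared 0 line(s) (total 0); column heights now [8 9 9 8 7 6 0], max=9

Answer: 8 9 9 8 7 6 0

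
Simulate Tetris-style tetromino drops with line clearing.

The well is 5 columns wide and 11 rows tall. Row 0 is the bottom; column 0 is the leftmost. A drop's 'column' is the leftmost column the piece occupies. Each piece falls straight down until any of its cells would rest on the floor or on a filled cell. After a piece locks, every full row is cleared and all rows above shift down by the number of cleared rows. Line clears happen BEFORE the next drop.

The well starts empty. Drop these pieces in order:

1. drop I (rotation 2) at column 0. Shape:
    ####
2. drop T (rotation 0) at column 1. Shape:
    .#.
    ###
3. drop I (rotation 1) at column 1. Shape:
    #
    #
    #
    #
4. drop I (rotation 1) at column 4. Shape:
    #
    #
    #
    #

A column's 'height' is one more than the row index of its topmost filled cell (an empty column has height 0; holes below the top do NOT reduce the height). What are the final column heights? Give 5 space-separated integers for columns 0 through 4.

Answer: 0 5 2 1 3

Derivation:
Drop 1: I rot2 at col 0 lands with bottom-row=0; cleared 0 line(s) (total 0); column heights now [1 1 1 1 0], max=1
Drop 2: T rot0 at col 1 lands with bottom-row=1; cleared 0 line(s) (total 0); column heights now [1 2 3 2 0], max=3
Drop 3: I rot1 at col 1 lands with bottom-row=2; cleared 0 line(s) (total 0); column heights now [1 6 3 2 0], max=6
Drop 4: I rot1 at col 4 lands with bottom-row=0; cleared 1 line(s) (total 1); column heights now [0 5 2 1 3], max=5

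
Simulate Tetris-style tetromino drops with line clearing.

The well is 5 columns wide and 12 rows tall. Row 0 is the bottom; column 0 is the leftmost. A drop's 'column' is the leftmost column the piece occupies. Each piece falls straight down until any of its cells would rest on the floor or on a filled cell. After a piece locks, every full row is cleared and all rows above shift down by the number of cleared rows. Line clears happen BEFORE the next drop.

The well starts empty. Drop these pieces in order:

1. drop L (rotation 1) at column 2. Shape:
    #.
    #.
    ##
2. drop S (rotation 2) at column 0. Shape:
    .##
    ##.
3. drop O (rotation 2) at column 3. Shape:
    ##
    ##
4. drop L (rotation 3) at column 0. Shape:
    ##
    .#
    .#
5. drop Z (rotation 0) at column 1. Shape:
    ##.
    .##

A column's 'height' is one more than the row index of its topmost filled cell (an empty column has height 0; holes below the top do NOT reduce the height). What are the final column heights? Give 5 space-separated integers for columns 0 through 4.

Drop 1: L rot1 at col 2 lands with bottom-row=0; cleared 0 line(s) (total 0); column heights now [0 0 3 1 0], max=3
Drop 2: S rot2 at col 0 lands with bottom-row=2; cleared 0 line(s) (total 0); column heights now [3 4 4 1 0], max=4
Drop 3: O rot2 at col 3 lands with bottom-row=1; cleared 1 line(s) (total 1); column heights now [0 3 3 2 2], max=3
Drop 4: L rot3 at col 0 lands with bottom-row=3; cleared 0 line(s) (total 1); column heights now [6 6 3 2 2], max=6
Drop 5: Z rot0 at col 1 lands with bottom-row=5; cleared 0 line(s) (total 1); column heights now [6 7 7 6 2], max=7

Answer: 6 7 7 6 2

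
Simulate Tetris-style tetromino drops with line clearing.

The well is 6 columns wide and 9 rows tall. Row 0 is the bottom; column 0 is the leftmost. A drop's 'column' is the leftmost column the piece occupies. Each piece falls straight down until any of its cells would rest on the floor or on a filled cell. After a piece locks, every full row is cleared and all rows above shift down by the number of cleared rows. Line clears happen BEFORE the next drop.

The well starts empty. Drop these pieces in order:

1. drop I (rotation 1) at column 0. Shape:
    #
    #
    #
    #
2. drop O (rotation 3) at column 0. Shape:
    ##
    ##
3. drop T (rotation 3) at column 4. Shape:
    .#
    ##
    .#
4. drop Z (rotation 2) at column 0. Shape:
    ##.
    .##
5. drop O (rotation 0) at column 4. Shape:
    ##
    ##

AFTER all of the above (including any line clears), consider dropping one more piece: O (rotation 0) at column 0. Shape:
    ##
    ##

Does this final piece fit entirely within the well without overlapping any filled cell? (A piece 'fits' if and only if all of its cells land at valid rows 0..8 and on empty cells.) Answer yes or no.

Answer: no

Derivation:
Drop 1: I rot1 at col 0 lands with bottom-row=0; cleared 0 line(s) (total 0); column heights now [4 0 0 0 0 0], max=4
Drop 2: O rot3 at col 0 lands with bottom-row=4; cleared 0 line(s) (total 0); column heights now [6 6 0 0 0 0], max=6
Drop 3: T rot3 at col 4 lands with bottom-row=0; cleared 0 line(s) (total 0); column heights now [6 6 0 0 2 3], max=6
Drop 4: Z rot2 at col 0 lands with bottom-row=6; cleared 0 line(s) (total 0); column heights now [8 8 7 0 2 3], max=8
Drop 5: O rot0 at col 4 lands with bottom-row=3; cleared 0 line(s) (total 0); column heights now [8 8 7 0 5 5], max=8
Test piece O rot0 at col 0 (width 2): heights before test = [8 8 7 0 5 5]; fits = False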